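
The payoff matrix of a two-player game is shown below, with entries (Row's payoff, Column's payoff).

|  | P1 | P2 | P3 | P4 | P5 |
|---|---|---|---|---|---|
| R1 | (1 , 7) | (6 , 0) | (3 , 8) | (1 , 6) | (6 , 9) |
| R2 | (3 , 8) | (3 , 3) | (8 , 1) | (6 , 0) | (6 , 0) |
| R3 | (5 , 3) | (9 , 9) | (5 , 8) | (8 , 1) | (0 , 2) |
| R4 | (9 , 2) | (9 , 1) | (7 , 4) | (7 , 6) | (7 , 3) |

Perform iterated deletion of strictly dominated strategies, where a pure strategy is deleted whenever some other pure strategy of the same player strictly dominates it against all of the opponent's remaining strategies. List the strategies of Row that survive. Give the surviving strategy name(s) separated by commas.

For Row, R4 strictly dominates R1 on the remaining columns (P1: 9>1, P2: 9>6, P3: 7>3, P4: 7>1, P5: 7>6); eliminate R1.
Column's strategy P5 is strictly dominated by P3 (R2: 1>0, R3: 8>2, R4: 4>3) and is removed.
Among the remaining strategies, none is strictly dominated by another pure strategy of the same player, so the elimination stops.
Surviving strategies — Row: {R2, R3, R4}; Column: {P1, P2, P3, P4}.

R2, R3, R4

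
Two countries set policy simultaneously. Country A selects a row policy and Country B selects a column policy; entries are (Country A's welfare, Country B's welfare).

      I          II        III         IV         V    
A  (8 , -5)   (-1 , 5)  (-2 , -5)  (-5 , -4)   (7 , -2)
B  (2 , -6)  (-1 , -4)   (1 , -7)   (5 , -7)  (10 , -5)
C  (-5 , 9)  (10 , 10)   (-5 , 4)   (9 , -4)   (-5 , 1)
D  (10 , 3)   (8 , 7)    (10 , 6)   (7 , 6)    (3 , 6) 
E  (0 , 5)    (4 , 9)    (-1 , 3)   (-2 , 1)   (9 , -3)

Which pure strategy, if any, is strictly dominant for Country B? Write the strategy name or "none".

II

II vs I: A: 5>-5, B: -4>-6, C: 10>9, D: 7>3, E: 9>5.
II vs III: A: 5>-5, B: -4>-7, C: 10>4, D: 7>6, E: 9>3.
II vs IV: A: 5>-4, B: -4>-7, C: 10>-4, D: 7>6, E: 9>1.
II vs V: A: 5>-2, B: -4>-5, C: 10>1, D: 7>6, E: 9>-3.
II strictly beats every other strategy against every opponent action, so it is strictly dominant.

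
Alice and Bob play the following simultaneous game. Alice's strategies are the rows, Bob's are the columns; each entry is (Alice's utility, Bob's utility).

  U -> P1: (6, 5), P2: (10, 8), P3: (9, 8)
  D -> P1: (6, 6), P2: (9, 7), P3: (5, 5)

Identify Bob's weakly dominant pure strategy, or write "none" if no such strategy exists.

P2 vs P1: U: 8>5, D: 7>6.
P2 vs P3: U: 8=8, D: 7>5.
P2 is at least as good as every other strategy against every opponent action, so it is weakly dominant.

P2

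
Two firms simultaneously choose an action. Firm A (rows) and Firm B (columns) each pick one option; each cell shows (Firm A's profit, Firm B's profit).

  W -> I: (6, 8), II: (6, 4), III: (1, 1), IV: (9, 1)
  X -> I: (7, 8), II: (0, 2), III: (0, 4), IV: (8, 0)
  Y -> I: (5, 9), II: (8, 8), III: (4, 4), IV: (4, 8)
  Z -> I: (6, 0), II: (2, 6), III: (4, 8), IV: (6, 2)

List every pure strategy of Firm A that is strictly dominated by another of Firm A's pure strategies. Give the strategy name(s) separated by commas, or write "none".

W: no other strategy beats it everywhere (X at II (6>0); Y at I (6>5); Z at I (6=6)).
X: no other strategy beats it everywhere (W at I (7>6); Y at I (7>5); Z at I (7>6)).
Y: no other strategy beats it everywhere (W at II (8>6); X at II (8>0); Z at II (8>2)).
Z: no other strategy beats it everywhere (W at I (6=6); X at II (2>0); Y at I (6>5)).

none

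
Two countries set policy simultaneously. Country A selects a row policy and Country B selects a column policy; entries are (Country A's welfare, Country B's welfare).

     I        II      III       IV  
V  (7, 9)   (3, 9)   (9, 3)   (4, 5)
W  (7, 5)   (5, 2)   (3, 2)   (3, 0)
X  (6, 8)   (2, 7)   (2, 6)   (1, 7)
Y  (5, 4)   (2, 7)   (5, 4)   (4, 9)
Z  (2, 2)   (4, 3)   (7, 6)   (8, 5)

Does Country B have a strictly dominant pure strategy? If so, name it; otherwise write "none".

none

I fails to dominate II at V (9=9).
II fails to dominate I at V (9=9).
III fails to dominate I at V (3<9).
IV fails to dominate I at V (5<9).
No single strategy dominates all the others.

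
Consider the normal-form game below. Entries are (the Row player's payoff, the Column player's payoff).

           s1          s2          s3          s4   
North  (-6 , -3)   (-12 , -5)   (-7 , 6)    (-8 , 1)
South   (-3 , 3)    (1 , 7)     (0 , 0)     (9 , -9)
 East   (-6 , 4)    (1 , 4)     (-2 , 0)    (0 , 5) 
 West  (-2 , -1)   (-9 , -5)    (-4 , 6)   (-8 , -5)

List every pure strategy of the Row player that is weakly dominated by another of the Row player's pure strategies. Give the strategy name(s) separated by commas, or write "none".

North is weakly dominated by South (s1: -3>-6, s2: 1>-12, s3: 0>-7, s4: 9>-8).
South is not dominated — it holds its own against North at s1 (-3>-6); East at s1 (-3>-6); West at s2 (1>-9).
East: dominated, since South does at least as well everywhere (s1: -3>-6, s2: 1=1, s3: 0>-2, s4: 9>0).
West is not dominated — it holds its own against North at s1 (-2>-6); South at s1 (-2>-3); East at s1 (-2>-6).

North, East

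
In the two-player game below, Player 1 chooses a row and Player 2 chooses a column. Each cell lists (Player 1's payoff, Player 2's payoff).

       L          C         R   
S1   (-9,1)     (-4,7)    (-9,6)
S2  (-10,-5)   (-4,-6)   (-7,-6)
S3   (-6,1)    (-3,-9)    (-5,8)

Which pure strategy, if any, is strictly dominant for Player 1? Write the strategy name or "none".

S3

S3 vs S1: L: -6>-9, C: -3>-4, R: -5>-9.
S3 vs S2: L: -6>-10, C: -3>-4, R: -5>-7.
S3 strictly beats every other strategy against every opponent action, so it is strictly dominant.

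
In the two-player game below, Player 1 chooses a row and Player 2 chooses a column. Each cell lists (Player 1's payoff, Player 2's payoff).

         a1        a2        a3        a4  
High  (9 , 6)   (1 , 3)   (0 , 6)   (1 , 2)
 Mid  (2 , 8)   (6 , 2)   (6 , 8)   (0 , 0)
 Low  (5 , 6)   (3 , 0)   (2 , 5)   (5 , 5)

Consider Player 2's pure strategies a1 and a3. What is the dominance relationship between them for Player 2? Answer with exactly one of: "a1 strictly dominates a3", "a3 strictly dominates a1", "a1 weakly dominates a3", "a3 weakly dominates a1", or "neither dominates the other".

Compare a1 to a3 across each opponent action: High: 6=6, Mid: 8=8, Low: 6>5.
a1 is at least as good everywhere and strictly better somewhere (tied only at High, Mid), so a1 weakly but not strictly dominates a3.

a1 weakly dominates a3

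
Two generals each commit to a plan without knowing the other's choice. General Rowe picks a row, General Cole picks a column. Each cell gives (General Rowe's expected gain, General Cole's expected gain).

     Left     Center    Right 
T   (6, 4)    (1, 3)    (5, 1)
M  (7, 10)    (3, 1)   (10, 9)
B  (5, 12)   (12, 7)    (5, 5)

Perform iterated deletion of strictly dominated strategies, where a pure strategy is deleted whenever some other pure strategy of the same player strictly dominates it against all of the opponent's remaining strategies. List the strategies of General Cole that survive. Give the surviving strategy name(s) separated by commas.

Left

For General Rowe, M strictly dominates T on the remaining columns (Left: 7>6, Center: 3>1, Right: 10>5); eliminate T.
Column Center is eliminated: Left beats it against every remaining row (M: 10>1, B: 12>7).
For General Rowe, M strictly dominates B on the remaining columns (Left: 7>5, Right: 10>5); eliminate B.
Column Right is eliminated: Left beats it against every remaining row (M: 10>9).
Among the remaining strategies, none is strictly dominated by another pure strategy of the same player, so the elimination stops.
Surviving strategies — General Rowe: {M}; General Cole: {Left}.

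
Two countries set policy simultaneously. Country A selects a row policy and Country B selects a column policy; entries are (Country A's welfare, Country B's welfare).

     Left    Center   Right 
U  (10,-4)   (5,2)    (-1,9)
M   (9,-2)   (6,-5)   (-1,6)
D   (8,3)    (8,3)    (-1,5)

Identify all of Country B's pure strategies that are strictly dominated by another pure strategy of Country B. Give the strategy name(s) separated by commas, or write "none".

Left, Center

Right strictly dominates Left — U: 9>-4, M: 6>-2, D: 5>3.
Center is strictly dominated by Right (U: 9>2, M: 6>-5, D: 5>3).
Right is not dominated — it holds its own against Left at U (9>-4); Center at U (9>2).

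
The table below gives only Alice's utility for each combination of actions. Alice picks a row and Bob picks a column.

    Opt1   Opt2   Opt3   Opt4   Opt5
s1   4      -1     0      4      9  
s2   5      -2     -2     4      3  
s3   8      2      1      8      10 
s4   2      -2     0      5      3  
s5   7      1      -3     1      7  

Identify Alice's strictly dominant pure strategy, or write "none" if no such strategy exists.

s3 vs s1: Opt1: 8>4, Opt2: 2>-1, Opt3: 1>0, Opt4: 8>4, Opt5: 10>9.
s3 vs s2: Opt1: 8>5, Opt2: 2>-2, Opt3: 1>-2, Opt4: 8>4, Opt5: 10>3.
s3 vs s4: Opt1: 8>2, Opt2: 2>-2, Opt3: 1>0, Opt4: 8>5, Opt5: 10>3.
s3 vs s5: Opt1: 8>7, Opt2: 2>1, Opt3: 1>-3, Opt4: 8>1, Opt5: 10>7.
s3 strictly beats every other strategy against every opponent action, so it is strictly dominant.

s3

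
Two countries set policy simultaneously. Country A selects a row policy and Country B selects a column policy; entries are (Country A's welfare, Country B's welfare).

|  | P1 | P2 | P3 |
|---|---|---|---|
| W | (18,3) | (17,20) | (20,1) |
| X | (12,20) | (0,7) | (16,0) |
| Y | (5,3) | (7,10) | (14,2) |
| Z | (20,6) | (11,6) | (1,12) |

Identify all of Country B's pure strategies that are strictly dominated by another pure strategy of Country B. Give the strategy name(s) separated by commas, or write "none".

none

Nothing dominates P1: P2 at X (20>7); P3 at W (3>1).
P2: no other strategy beats it everywhere (P1 at W (20>3); P3 at W (20>1)).
P3: no other strategy beats it everywhere (P1 at Z (12>6); P2 at Z (12>6)).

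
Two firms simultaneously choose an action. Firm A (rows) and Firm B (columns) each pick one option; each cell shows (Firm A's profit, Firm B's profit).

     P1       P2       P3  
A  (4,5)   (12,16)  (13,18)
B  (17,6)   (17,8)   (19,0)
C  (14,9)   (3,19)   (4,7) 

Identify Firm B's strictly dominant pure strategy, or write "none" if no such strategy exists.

none

P1 fails to dominate P2 at A (5<16).
P2 fails to dominate P3 at A (16<18).
P3 fails to dominate P1 at B (0<6).
No single strategy dominates all the others.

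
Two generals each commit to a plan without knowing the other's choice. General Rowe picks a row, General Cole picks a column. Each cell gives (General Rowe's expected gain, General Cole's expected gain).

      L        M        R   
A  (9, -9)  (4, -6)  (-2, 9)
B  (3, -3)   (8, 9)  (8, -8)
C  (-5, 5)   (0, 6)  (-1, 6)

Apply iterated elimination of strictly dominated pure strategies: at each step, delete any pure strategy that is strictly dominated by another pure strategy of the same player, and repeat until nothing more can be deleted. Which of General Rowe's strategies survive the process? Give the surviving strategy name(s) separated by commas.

Row C is eliminated: B beats it against every remaining column (L: 3>-5, M: 8>0, R: 8>-1).
For General Cole, M strictly dominates L on the remaining rows (A: -6>-9, B: 9>-3); eliminate L.
General Rowe's strategy A is strictly dominated by B (M: 8>4, R: 8>-2) and is removed.
General Cole's strategy R is strictly dominated by M (B: 9>-8) and is removed.
Among the remaining strategies, none is strictly dominated by another pure strategy of the same player, so the elimination stops.
Surviving strategies — General Rowe: {B}; General Cole: {M}.

B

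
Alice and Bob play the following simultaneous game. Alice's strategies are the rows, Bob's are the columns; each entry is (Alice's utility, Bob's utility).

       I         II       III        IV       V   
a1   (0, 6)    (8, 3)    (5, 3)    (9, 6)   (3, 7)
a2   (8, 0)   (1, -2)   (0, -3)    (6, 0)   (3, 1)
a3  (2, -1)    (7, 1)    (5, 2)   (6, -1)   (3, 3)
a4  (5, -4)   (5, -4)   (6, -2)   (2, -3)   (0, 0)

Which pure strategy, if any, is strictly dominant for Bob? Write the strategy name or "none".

V vs I: a1: 7>6, a2: 1>0, a3: 3>-1, a4: 0>-4.
V vs II: a1: 7>3, a2: 1>-2, a3: 3>1, a4: 0>-4.
V vs III: a1: 7>3, a2: 1>-3, a3: 3>2, a4: 0>-2.
V vs IV: a1: 7>6, a2: 1>0, a3: 3>-1, a4: 0>-3.
V strictly beats every other strategy against every opponent action, so it is strictly dominant.

V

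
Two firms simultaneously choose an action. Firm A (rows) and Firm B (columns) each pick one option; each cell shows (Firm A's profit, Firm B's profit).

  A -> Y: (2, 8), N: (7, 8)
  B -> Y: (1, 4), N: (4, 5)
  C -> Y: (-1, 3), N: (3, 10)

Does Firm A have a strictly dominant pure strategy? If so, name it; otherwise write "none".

A

A vs B: Y: 2>1, N: 7>4.
A vs C: Y: 2>-1, N: 7>3.
A strictly beats every other strategy against every opponent action, so it is strictly dominant.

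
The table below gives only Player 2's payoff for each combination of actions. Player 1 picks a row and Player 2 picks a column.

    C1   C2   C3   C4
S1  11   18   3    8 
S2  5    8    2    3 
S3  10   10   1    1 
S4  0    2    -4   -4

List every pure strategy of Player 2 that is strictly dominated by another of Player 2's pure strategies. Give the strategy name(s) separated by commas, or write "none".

Nothing dominates C1: C2 at S3 (10=10); C3 at S1 (11>3); C4 at S1 (11>8).
C2: no other strategy beats it everywhere (C1 at S1 (18>11); C3 at S1 (18>3); C4 at S1 (18>8)).
C1 strictly dominates C3 — S1: 11>3, S2: 5>2, S3: 10>1, S4: 0>-4.
C4 is strictly dominated by C1 (S1: 11>8, S2: 5>3, S3: 10>1, S4: 0>-4).

C3, C4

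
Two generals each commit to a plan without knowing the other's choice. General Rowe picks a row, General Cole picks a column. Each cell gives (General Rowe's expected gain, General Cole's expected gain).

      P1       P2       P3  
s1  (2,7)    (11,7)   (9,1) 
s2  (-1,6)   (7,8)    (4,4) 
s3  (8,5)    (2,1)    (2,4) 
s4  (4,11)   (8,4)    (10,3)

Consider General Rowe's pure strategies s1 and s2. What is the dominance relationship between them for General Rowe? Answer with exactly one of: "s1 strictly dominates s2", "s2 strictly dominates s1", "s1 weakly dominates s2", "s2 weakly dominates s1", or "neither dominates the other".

Compare s1 to s2 across each opponent action: P1: 2>-1, P2: 11>7, P3: 9>4.
s1 gives a strictly higher payoff against each opponent action, so s1 strictly dominates s2.

s1 strictly dominates s2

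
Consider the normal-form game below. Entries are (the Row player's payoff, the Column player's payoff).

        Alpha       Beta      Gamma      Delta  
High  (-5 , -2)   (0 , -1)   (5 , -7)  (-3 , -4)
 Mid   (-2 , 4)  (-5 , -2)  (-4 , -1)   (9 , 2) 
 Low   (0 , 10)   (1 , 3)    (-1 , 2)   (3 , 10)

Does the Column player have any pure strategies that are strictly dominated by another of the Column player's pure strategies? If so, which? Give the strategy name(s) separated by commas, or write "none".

Nothing dominates Alpha: Beta at Mid (4>-2); Gamma at High (-2>-7); Delta at High (-2>-4).
Nothing dominates Beta: Alpha at High (-1>-2); Gamma at High (-1>-7); Delta at High (-1>-4).
Gamma is strictly dominated by Alpha (High: -2>-7, Mid: 4>-1, Low: 10>2).
Delta is not dominated — it holds its own against Alpha at Low (10=10); Beta at Mid (2>-2); Gamma at High (-4>-7).

Gamma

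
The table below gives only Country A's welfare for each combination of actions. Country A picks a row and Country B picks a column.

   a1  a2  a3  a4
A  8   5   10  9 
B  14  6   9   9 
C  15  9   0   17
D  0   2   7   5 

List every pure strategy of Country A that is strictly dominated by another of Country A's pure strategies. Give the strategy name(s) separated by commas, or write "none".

A is not dominated — it holds its own against B at a3 (10>9); C at a3 (10>0); D at a1 (8>0).
Nothing dominates B: A at a1 (14>8); C at a3 (9>0); D at a1 (14>0).
C: no other strategy beats it everywhere (A at a1 (15>8); B at a1 (15>14); D at a1 (15>0)).
D: dominated, since A does at least as well everywhere (a1: 8>0, a2: 5>2, a3: 10>7, a4: 9>5).

D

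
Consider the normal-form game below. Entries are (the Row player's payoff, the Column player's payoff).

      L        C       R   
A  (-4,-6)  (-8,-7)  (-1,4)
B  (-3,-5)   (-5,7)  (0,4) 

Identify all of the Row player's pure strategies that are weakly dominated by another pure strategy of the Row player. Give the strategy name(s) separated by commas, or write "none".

A

B weakly dominates A — L: -3>-4, C: -5>-8, R: 0>-1.
B: no other strategy beats it everywhere (A at L (-3>-4)).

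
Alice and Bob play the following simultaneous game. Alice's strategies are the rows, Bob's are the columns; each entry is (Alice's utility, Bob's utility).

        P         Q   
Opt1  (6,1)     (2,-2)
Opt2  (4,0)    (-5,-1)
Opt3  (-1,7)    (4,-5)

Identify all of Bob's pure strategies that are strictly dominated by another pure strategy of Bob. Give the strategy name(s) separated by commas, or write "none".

Q

Nothing dominates P: Q at Opt1 (1>-2).
Q is strictly dominated by P (Opt1: 1>-2, Opt2: 0>-1, Opt3: 7>-5).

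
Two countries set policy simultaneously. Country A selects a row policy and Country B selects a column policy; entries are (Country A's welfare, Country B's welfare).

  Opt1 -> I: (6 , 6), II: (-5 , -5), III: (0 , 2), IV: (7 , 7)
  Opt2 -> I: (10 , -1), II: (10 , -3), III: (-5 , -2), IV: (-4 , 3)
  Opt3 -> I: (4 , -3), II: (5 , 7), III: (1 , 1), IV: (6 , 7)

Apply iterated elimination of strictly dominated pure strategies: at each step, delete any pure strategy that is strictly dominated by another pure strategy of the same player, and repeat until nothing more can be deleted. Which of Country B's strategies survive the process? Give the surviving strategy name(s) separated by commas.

For Country B, IV strictly dominates I on the remaining rows (Opt1: 7>6, Opt2: 3>-1, Opt3: 7>-3); eliminate I.
Country B's strategy III is strictly dominated by IV (Opt1: 7>2, Opt2: 3>-2, Opt3: 7>1) and is removed.
Among the remaining strategies, none is strictly dominated by another pure strategy of the same player, so the elimination stops.
Surviving strategies — Country A: {Opt1, Opt2, Opt3}; Country B: {II, IV}.

II, IV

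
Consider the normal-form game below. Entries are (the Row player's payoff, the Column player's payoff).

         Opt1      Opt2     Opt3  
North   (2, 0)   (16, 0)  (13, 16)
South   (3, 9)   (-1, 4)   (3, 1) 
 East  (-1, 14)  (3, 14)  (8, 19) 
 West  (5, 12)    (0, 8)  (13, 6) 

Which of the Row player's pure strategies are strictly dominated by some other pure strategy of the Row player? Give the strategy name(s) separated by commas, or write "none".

South, East

Nothing dominates North: South at Opt2 (16>-1); East at Opt1 (2>-1); West at Opt2 (16>0).
South is strictly dominated by West (Opt1: 5>3, Opt2: 0>-1, Opt3: 13>3).
East is strictly dominated by North (Opt1: 2>-1, Opt2: 16>3, Opt3: 13>8).
West is not dominated — it holds its own against North at Opt1 (5>2); South at Opt1 (5>3); East at Opt1 (5>-1).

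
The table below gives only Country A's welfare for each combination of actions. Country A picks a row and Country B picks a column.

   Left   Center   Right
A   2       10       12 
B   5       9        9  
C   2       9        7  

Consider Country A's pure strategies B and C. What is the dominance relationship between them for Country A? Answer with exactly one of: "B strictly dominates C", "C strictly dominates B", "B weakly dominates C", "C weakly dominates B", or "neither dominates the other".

B weakly dominates C

Compare B to C across each opponent action: Left: 5>2, Center: 9=9, Right: 9>7.
B is at least as good everywhere and strictly better somewhere (tied only at Center), so B weakly but not strictly dominates C.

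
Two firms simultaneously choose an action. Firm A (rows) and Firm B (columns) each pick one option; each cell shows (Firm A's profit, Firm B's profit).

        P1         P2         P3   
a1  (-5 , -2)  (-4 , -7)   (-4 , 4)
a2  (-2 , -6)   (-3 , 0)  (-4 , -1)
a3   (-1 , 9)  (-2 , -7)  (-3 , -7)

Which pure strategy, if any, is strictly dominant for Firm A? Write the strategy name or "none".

a3

a3 vs a1: P1: -1>-5, P2: -2>-4, P3: -3>-4.
a3 vs a2: P1: -1>-2, P2: -2>-3, P3: -3>-4.
a3 strictly beats every other strategy against every opponent action, so it is strictly dominant.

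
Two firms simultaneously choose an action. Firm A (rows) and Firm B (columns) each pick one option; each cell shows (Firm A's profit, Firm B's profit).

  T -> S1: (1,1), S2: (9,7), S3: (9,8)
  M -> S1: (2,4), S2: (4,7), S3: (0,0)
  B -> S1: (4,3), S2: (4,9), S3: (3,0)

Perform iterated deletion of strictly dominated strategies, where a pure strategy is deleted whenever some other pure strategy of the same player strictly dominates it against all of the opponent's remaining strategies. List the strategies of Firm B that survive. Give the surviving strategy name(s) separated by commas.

S3

For Firm B, S2 strictly dominates S1 on the remaining rows (T: 7>1, M: 7>4, B: 9>3); eliminate S1.
For Firm A, T strictly dominates M on the remaining columns (S2: 9>4, S3: 9>0); eliminate M.
Firm A's strategy B is strictly dominated by T (S2: 9>4, S3: 9>3) and is removed.
Column S2 is eliminated: S3 beats it against every remaining row (T: 8>7).
Among the remaining strategies, none is strictly dominated by another pure strategy of the same player, so the elimination stops.
Surviving strategies — Firm A: {T}; Firm B: {S3}.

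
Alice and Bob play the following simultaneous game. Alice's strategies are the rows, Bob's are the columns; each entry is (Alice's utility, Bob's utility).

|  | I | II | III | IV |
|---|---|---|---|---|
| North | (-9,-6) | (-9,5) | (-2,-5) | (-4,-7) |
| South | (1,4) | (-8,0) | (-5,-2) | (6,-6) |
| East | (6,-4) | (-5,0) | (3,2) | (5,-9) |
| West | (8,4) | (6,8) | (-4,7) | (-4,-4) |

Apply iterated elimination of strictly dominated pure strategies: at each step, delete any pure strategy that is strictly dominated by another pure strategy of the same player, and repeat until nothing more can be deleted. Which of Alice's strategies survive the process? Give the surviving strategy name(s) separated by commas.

Alice's strategy North is strictly dominated by East (I: 6>-9, II: -5>-9, III: 3>-2, IV: 5>-4) and is removed.
For Bob, I strictly dominates IV on the remaining rows (South: 4>-6, East: -4>-9, West: 4>-4); eliminate IV.
Alice's strategy South is strictly dominated by East (I: 6>1, II: -5>-8, III: 3>-5) and is removed.
Column I is eliminated: II beats it against every remaining row (East: 0>-4, West: 8>4).
Among the remaining strategies, none is strictly dominated by another pure strategy of the same player, so the elimination stops.
Surviving strategies — Alice: {East, West}; Bob: {II, III}.

East, West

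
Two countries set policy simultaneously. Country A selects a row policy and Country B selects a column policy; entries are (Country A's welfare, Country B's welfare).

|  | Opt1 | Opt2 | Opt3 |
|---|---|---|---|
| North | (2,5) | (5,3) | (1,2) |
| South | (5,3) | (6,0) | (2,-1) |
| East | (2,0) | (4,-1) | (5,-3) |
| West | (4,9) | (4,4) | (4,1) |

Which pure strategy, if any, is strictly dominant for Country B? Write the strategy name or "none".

Opt1 vs Opt2: North: 5>3, South: 3>0, East: 0>-1, West: 9>4.
Opt1 vs Opt3: North: 5>2, South: 3>-1, East: 0>-3, West: 9>1.
Opt1 strictly beats every other strategy against every opponent action, so it is strictly dominant.

Opt1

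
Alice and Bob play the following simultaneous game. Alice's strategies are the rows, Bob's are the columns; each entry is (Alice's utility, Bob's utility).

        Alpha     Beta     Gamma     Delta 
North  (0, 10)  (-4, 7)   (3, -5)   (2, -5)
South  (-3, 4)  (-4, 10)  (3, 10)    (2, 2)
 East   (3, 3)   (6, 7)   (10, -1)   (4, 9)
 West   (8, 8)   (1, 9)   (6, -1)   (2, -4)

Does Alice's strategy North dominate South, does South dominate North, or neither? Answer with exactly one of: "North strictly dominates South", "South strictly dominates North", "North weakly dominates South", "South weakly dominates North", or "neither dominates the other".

North's payoffs vs South's, by Bob's action — Alpha: 0>-3, Beta: -4=-4, Gamma: 3=3, Delta: 2=2.
North is at least as good everywhere and strictly better somewhere (tied only at Beta, Gamma, Delta), so North weakly but not strictly dominates South.

North weakly dominates South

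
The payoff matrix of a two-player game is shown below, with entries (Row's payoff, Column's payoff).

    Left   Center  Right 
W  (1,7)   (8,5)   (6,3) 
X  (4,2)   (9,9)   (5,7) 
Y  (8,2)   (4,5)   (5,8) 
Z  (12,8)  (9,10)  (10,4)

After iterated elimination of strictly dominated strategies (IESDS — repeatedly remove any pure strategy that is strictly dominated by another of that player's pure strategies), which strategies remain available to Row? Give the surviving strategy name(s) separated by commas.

Row W is eliminated: Z beats it against every remaining column (Left: 12>1, Center: 9>8, Right: 10>6).
Row Y is eliminated: Z beats it against every remaining column (Left: 12>8, Center: 9>4, Right: 10>5).
Column's strategy Left is strictly dominated by Center (X: 9>2, Z: 10>8) and is removed.
Column Right is eliminated: Center beats it against every remaining row (X: 9>7, Z: 10>4).
Among the remaining strategies, none is strictly dominated by another pure strategy of the same player, so the elimination stops.
Surviving strategies — Row: {X, Z}; Column: {Center}.

X, Z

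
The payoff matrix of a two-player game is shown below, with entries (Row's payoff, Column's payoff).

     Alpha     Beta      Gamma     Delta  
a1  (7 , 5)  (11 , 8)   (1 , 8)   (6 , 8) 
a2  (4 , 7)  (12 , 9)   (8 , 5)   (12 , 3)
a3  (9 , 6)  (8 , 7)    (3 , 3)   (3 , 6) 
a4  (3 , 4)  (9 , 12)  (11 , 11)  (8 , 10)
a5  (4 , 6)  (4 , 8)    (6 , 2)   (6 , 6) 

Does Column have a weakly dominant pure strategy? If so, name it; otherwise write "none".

Beta vs Alpha: a1: 8>5, a2: 9>7, a3: 7>6, a4: 12>4, a5: 8>6.
Beta vs Gamma: a1: 8=8, a2: 9>5, a3: 7>3, a4: 12>11, a5: 8>2.
Beta vs Delta: a1: 8=8, a2: 9>3, a3: 7>6, a4: 12>10, a5: 8>6.
Beta is at least as good as every other strategy against every opponent action, so it is weakly dominant.

Beta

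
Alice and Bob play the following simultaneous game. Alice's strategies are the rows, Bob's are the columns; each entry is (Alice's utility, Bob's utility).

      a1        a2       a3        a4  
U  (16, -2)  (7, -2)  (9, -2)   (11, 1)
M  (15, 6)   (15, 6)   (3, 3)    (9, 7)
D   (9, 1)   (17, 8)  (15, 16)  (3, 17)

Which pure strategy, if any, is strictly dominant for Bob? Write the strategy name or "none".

a4

a4 vs a1: U: 1>-2, M: 7>6, D: 17>1.
a4 vs a2: U: 1>-2, M: 7>6, D: 17>8.
a4 vs a3: U: 1>-2, M: 7>3, D: 17>16.
a4 strictly beats every other strategy against every opponent action, so it is strictly dominant.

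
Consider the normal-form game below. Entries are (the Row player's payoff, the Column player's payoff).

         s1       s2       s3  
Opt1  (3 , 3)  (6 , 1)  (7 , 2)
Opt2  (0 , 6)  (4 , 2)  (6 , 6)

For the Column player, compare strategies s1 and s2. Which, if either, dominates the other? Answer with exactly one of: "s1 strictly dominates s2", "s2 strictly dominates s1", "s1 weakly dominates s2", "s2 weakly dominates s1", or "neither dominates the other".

s1's payoffs vs s2's, by the Row player's action — Opt1: 3>1, Opt2: 6>2.
Every comparison favours s1, so s1 strictly dominates s2.

s1 strictly dominates s2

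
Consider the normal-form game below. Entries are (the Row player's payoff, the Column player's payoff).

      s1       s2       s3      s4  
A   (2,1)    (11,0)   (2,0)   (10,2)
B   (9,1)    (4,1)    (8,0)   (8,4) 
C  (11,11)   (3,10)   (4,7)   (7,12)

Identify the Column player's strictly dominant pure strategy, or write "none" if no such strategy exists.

s4 vs s1: A: 2>1, B: 4>1, C: 12>11.
s4 vs s2: A: 2>0, B: 4>1, C: 12>10.
s4 vs s3: A: 2>0, B: 4>0, C: 12>7.
s4 strictly beats every other strategy against every opponent action, so it is strictly dominant.

s4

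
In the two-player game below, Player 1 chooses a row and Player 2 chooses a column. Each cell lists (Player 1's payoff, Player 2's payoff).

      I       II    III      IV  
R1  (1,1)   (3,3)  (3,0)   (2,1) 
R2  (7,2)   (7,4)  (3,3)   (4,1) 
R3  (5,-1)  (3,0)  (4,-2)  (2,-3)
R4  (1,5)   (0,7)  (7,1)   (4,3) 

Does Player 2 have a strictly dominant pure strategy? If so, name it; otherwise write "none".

II vs I: R1: 3>1, R2: 4>2, R3: 0>-1, R4: 7>5.
II vs III: R1: 3>0, R2: 4>3, R3: 0>-2, R4: 7>1.
II vs IV: R1: 3>1, R2: 4>1, R3: 0>-3, R4: 7>3.
II strictly beats every other strategy against every opponent action, so it is strictly dominant.

II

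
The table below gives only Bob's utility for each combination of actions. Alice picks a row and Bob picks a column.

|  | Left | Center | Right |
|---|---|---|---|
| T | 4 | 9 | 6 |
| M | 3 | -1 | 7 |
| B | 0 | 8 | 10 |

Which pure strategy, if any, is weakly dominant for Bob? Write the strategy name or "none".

Left fails to dominate Center at T (4<9).
Center fails to dominate Left at M (-1<3).
Right fails to dominate Center at T (6<9).
No single strategy dominates all the others.

none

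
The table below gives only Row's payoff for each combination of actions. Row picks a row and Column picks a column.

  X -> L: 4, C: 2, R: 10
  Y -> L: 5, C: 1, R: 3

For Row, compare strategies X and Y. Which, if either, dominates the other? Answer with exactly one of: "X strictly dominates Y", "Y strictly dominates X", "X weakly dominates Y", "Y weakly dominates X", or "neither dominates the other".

X's payoffs vs Y's, by Column's action — L: 4<5, C: 2>1, R: 10>3.
X does better at C, R but worse at L; neither strategy dominates the other.

neither dominates the other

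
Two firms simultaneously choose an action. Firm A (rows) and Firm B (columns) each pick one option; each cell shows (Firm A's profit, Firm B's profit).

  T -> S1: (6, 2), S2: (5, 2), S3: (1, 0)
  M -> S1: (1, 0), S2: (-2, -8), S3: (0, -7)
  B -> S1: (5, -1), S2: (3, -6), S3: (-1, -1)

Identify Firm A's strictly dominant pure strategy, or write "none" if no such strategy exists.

T vs M: S1: 6>1, S2: 5>-2, S3: 1>0.
T vs B: S1: 6>5, S2: 5>3, S3: 1>-1.
T strictly beats every other strategy against every opponent action, so it is strictly dominant.

T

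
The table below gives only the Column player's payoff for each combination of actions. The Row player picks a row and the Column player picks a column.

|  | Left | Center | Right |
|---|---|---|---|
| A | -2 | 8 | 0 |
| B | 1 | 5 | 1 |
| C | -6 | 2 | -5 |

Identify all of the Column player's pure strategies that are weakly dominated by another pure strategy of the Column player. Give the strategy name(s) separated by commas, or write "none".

Left: dominated, since Center does at least as well everywhere (A: 8>-2, B: 5>1, C: 2>-6).
Center is not dominated — it holds its own against Left at A (8>-2); Right at A (8>0).
Right: dominated, since Center does at least as well everywhere (A: 8>0, B: 5>1, C: 2>-5).

Left, Right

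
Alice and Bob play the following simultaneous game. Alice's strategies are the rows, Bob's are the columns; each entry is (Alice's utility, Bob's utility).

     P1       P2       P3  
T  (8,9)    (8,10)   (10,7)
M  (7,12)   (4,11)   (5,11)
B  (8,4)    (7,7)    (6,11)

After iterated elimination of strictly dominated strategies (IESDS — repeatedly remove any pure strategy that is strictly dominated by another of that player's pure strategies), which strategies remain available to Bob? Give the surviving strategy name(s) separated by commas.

For Alice, T strictly dominates M on the remaining columns (P1: 8>7, P2: 8>4, P3: 10>5); eliminate M.
For Bob, P2 strictly dominates P1 on the remaining rows (T: 10>9, B: 7>4); eliminate P1.
For Alice, T strictly dominates B on the remaining columns (P2: 8>7, P3: 10>6); eliminate B.
For Bob, P2 strictly dominates P3 on the remaining rows (T: 10>7); eliminate P3.
Among the remaining strategies, none is strictly dominated by another pure strategy of the same player, so the elimination stops.
Surviving strategies — Alice: {T}; Bob: {P2}.

P2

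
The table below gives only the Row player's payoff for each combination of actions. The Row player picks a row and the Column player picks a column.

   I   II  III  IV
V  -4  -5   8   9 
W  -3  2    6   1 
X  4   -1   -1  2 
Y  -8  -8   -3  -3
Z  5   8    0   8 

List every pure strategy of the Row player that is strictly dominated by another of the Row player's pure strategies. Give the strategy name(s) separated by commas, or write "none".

X, Y

Nothing dominates V: W at III (8>6); X at III (8>-1); Y at I (-4>-8); Z at III (8>0).
W is not dominated — it holds its own against V at I (-3>-4); X at II (2>-1); Y at I (-3>-8); Z at III (6>0).
X is strictly dominated by Z (I: 5>4, II: 8>-1, III: 0>-1, IV: 8>2).
Y: dominated, since V does at least as well everywhere (I: -4>-8, II: -5>-8, III: 8>-3, IV: 9>-3).
Nothing dominates Z: V at I (5>-4); W at I (5>-3); X at I (5>4); Y at I (5>-8).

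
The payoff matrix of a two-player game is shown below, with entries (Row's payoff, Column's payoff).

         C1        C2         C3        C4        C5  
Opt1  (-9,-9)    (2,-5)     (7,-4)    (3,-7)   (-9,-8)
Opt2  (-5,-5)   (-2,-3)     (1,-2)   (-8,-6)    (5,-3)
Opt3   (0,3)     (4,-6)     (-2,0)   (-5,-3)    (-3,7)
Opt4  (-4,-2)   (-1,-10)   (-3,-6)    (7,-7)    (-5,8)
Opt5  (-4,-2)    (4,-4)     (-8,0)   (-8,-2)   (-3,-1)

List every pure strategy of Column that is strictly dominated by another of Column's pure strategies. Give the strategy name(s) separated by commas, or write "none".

C1, C2, C4

C5 strictly dominates C1 — Opt1: -8>-9, Opt2: -3>-5, Opt3: 7>3, Opt4: 8>-2, Opt5: -1>-2.
C3 strictly dominates C2 — Opt1: -4>-5, Opt2: -2>-3, Opt3: 0>-6, Opt4: -6>-10, Opt5: 0>-4.
C3: no other strategy beats it everywhere (C1 at Opt1 (-4>-9); C2 at Opt1 (-4>-5); C4 at Opt1 (-4>-7); C5 at Opt1 (-4>-8)).
C4 is strictly dominated by C3 (Opt1: -4>-7, Opt2: -2>-6, Opt3: 0>-3, Opt4: -6>-7, Opt5: 0>-2).
C5 is not dominated — it holds its own against C1 at Opt1 (-8>-9); C2 at Opt2 (-3=-3); C3 at Opt3 (7>0); C4 at Opt2 (-3>-6).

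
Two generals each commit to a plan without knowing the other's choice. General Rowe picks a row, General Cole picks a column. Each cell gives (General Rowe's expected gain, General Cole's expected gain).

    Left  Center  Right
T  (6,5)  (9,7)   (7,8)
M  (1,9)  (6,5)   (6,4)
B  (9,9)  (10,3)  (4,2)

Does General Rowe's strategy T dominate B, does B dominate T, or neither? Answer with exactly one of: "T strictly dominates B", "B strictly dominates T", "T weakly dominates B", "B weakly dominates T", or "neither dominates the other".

neither dominates the other

Compare T to B across each opponent action: Left: 6<9, Center: 9<10, Right: 7>4.
T does better at Right but worse at Left, Center; neither strategy dominates the other.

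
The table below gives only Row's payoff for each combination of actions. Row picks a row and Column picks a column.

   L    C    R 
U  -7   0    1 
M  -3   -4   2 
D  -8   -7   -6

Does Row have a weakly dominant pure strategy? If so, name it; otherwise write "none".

U fails to dominate M at L (-7<-3).
M fails to dominate U at C (-4<0).
D fails to dominate U at L (-8<-7).
No single strategy dominates all the others.

none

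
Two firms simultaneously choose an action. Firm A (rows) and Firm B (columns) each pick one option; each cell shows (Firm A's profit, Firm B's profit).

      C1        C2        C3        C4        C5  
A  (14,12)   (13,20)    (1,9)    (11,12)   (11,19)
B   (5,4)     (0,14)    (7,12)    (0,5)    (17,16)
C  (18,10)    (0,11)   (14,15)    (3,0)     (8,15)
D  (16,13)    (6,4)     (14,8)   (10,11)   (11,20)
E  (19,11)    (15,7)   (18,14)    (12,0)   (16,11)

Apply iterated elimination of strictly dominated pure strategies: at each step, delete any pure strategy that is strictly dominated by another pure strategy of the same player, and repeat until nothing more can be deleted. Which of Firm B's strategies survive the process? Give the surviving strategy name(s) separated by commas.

For Firm A, E strictly dominates A on the remaining columns (C1: 19>14, C2: 15>13, C3: 18>1, C4: 12>11, C5: 16>11); eliminate A.
Firm A's strategy C is strictly dominated by E (C1: 19>18, C2: 15>0, C3: 18>14, C4: 12>3, C5: 16>8) and is removed.
Firm A's strategy D is strictly dominated by E (C1: 19>16, C2: 15>6, C3: 18>14, C4: 12>10, C5: 16>11) and is removed.
For Firm B, C3 strictly dominates C1 on the remaining rows (B: 12>4, E: 14>11); eliminate C1.
Column C2 is eliminated: C5 beats it against every remaining row (B: 16>14, E: 11>7).
For Firm B, C3 strictly dominates C4 on the remaining rows (B: 12>5, E: 14>0); eliminate C4.
Among the remaining strategies, none is strictly dominated by another pure strategy of the same player, so the elimination stops.
Surviving strategies — Firm A: {B, E}; Firm B: {C3, C5}.

C3, C5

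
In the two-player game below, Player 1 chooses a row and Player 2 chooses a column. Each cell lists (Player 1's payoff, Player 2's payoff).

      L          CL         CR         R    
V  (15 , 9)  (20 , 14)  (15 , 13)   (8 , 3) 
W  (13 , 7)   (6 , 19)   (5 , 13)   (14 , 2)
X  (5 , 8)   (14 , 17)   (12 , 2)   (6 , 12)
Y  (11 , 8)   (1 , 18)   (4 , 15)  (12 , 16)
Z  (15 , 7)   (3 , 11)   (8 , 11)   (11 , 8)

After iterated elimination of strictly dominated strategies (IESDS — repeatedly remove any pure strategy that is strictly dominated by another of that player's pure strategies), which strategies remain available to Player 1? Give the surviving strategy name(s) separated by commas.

V

Row X is eliminated: V beats it against every remaining column (L: 15>5, CL: 20>14, CR: 15>12, R: 8>6).
Row Y is eliminated: W beats it against every remaining column (L: 13>11, CL: 6>1, CR: 5>4, R: 14>12).
Column L is eliminated: CL beats it against every remaining row (V: 14>9, W: 19>7, Z: 11>7).
Player 2's strategy R is strictly dominated by CL (V: 14>3, W: 19>2, Z: 11>8) and is removed.
Player 1's strategy W is strictly dominated by V (CL: 20>6, CR: 15>5) and is removed.
Player 1's strategy Z is strictly dominated by V (CL: 20>3, CR: 15>8) and is removed.
Column CR is eliminated: CL beats it against every remaining row (V: 14>13).
Among the remaining strategies, none is strictly dominated by another pure strategy of the same player, so the elimination stops.
Surviving strategies — Player 1: {V}; Player 2: {CL}.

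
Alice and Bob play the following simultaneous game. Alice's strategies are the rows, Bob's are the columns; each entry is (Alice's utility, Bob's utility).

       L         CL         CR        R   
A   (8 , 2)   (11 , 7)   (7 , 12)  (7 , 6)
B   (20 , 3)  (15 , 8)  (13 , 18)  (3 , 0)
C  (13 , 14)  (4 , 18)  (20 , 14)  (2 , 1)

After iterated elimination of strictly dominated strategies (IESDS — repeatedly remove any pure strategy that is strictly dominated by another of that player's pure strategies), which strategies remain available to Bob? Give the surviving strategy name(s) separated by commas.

CL, CR

For Bob, CL strictly dominates L on the remaining rows (A: 7>2, B: 8>3, C: 18>14); eliminate L.
Column R is eliminated: CL beats it against every remaining row (A: 7>6, B: 8>0, C: 18>1).
Row A is eliminated: B beats it against every remaining column (CL: 15>11, CR: 13>7).
Among the remaining strategies, none is strictly dominated by another pure strategy of the same player, so the elimination stops.
Surviving strategies — Alice: {B, C}; Bob: {CL, CR}.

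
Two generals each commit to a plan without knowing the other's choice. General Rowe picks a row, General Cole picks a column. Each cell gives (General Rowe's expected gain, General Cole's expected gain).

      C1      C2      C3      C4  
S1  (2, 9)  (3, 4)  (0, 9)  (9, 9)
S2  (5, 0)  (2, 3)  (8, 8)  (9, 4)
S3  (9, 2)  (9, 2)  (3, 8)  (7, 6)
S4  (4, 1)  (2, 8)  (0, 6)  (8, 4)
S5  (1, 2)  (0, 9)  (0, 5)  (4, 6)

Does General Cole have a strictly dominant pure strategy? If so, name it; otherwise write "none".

C1 fails to dominate C2 at S2 (0<3).
C2 fails to dominate C1 at S1 (4<9).
C3 fails to dominate C1 at S1 (9=9).
C4 fails to dominate C1 at S1 (9=9).
No single strategy dominates all the others.

none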